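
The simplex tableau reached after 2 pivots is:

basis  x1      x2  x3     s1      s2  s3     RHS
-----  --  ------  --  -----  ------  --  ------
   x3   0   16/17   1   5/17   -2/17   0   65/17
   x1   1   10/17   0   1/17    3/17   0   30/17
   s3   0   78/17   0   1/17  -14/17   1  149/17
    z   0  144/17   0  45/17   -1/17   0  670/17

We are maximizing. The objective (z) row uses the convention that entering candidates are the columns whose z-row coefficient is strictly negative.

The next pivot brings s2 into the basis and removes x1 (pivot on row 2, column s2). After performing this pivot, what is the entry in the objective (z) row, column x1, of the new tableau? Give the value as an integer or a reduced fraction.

1/3

Pivot element is row 2, column s2: 3/17.
Normalize row 2: new (row 2, x1) = 1/(3/17) = 17/3.
z-row ← z-row − (-1/17)·(new row 2): 0 − (-1/17)·(17/3) = 1/3.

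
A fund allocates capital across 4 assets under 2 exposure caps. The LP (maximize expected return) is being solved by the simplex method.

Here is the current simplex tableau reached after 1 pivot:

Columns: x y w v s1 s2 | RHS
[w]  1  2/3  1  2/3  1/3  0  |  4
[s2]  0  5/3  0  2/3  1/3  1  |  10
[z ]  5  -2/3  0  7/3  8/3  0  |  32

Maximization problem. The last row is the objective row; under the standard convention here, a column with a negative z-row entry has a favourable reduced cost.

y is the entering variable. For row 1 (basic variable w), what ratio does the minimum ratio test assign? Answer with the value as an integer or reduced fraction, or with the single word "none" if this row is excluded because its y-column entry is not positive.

6

Ratio = RHS / (y entry) = 4 / (2/3) = 6.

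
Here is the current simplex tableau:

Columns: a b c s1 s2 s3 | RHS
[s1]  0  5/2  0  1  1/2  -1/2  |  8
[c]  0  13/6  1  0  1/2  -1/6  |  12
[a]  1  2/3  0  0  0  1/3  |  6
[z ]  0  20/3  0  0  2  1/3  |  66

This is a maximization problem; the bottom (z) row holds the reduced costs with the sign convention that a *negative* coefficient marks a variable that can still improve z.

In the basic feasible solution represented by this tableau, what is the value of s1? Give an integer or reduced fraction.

s1 is basic (row 1); its value is the RHS of that row: 8.

8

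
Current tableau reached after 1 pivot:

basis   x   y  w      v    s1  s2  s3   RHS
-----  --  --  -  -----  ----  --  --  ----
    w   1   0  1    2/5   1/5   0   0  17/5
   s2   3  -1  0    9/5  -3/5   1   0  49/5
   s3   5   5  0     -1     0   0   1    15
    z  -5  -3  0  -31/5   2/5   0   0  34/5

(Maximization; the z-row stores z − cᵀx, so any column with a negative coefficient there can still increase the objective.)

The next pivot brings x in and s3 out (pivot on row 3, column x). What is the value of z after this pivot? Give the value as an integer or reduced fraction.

109/5

Minimum ratio for x: 15/5 = 3.
z changes by −(z-row coeff of x)·ratio = −(-5)·3 = 15.
New z = 34/5 + 15 = 109/5.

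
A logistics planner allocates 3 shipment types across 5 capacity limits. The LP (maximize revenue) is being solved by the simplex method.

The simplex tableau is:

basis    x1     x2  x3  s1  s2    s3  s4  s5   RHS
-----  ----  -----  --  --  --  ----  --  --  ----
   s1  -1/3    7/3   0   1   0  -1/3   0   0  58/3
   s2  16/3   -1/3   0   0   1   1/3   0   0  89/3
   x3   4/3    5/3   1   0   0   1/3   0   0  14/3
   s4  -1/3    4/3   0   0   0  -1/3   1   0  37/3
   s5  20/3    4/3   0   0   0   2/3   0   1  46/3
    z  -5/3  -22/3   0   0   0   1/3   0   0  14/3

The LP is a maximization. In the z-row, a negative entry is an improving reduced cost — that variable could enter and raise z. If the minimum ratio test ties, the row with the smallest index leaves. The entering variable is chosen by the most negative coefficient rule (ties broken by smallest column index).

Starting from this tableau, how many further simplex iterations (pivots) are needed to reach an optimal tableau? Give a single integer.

1

pivot: x2 in, x3 out → z = 126/5
No improving column remains; optimal.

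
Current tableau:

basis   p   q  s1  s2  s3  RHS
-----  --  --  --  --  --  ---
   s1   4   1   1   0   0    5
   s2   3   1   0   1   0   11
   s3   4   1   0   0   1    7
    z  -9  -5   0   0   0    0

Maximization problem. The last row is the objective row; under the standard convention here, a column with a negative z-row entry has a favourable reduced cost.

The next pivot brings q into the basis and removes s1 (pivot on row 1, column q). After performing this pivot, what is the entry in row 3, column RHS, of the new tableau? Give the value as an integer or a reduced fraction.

2

Pivot element is row 1, column q: 1.
Normalize row 1: new (row 1, RHS) = 5/1 = 5.
row 3 ← row 3 − 1·(new row 1): 7 − 1·5 = 2.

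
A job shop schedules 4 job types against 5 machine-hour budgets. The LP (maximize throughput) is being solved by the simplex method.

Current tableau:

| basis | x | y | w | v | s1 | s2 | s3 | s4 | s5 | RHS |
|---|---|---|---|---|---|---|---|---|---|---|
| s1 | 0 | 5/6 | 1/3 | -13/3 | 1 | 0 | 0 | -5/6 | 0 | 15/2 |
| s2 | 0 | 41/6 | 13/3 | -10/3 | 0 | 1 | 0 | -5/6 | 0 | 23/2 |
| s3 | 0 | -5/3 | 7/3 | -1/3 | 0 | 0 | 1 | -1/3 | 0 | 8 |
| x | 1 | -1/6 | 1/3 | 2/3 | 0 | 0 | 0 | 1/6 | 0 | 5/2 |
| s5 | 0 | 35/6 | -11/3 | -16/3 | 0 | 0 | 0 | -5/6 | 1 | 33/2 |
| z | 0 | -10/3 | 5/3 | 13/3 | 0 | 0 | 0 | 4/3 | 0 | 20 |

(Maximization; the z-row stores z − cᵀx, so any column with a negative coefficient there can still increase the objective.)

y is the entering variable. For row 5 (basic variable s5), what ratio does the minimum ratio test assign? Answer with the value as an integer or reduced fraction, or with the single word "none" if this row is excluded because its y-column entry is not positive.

99/35

Ratio = RHS / (y entry) = (33/2) / (35/6) = 99/35.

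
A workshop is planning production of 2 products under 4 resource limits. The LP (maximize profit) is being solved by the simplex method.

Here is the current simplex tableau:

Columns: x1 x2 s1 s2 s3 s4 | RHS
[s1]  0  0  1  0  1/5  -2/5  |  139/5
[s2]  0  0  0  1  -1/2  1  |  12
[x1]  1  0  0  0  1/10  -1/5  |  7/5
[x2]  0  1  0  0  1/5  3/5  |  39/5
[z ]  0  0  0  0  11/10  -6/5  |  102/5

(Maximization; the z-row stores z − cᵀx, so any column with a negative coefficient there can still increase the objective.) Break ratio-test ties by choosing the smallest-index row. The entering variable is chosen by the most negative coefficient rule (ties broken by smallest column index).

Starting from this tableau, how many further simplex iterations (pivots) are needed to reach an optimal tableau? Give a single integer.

pivot: s4 in, s2 out → z = 174/5
No improving column remains; optimal.

1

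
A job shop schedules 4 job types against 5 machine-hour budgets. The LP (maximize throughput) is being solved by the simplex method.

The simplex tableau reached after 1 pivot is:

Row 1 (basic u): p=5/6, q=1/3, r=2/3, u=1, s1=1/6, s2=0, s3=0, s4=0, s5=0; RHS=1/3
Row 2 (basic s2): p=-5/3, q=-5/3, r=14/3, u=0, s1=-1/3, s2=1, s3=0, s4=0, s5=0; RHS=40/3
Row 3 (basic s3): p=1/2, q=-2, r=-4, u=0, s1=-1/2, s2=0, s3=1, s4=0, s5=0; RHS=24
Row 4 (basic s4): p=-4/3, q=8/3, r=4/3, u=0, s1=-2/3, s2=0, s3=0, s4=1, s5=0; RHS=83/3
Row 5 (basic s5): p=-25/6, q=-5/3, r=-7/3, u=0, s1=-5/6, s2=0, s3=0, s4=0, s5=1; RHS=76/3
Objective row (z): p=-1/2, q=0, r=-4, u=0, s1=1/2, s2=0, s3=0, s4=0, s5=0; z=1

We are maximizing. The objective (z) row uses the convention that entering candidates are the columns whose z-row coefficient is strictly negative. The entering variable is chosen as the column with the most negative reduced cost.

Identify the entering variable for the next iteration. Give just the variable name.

Objective-row coefficients: p: -1/2, q: 0, r: -4, u: 0, s1: 1/2, s2: 0, s3: 0, s4: 0, s5: 0.
The most negative is -4 in column r, so r enters.

r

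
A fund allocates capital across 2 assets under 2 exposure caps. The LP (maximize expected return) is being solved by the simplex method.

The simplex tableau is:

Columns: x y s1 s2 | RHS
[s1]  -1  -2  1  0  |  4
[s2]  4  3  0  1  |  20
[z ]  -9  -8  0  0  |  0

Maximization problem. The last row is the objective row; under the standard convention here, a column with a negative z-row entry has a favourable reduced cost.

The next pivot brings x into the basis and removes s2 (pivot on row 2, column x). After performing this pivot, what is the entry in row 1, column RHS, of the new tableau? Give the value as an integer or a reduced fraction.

Pivot element is row 2, column x: 4.
Normalize row 2: new (row 2, RHS) = 20/4 = 5.
row 1 ← row 1 − (-1)·(new row 2): 4 − (-1)·5 = 9.

9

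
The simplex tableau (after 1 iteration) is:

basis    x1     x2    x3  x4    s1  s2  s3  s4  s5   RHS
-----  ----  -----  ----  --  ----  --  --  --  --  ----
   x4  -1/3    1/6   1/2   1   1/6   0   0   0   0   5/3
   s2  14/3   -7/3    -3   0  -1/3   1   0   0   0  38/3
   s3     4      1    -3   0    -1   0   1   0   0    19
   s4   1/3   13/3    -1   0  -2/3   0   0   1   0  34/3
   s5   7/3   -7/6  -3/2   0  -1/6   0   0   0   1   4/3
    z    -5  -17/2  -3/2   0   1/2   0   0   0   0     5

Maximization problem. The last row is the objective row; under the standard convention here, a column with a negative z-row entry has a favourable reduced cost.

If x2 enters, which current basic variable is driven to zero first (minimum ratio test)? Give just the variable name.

s4

Ratios: row 1 (x4): (5/3)/(1/6) = 10; row 2 (s2): entry -7/3 ≤ 0, skip; row 3 (s3): 19/1 = 19; row 4 (s4): (34/3)/(13/3) = 34/13; row 5 (s5): entry -7/6 ≤ 0, skip.
Minimum ratio 34/13 is in the s4 row, so s4 leaves.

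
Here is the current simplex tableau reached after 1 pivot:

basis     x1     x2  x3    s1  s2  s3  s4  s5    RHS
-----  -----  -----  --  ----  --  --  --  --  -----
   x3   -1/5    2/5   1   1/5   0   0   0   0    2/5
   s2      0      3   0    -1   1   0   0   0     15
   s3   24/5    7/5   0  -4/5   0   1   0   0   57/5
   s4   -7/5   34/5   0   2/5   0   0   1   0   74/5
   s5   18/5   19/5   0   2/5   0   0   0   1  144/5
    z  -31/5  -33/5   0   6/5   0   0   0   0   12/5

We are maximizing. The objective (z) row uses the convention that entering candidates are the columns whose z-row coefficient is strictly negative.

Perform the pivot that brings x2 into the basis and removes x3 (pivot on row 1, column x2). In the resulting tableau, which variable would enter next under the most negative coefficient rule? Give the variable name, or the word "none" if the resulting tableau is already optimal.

Pivot element 2/5. New z-row = old z-row − (-33/5)·(row 1/(2/5)).
Updated z-row coefficients: x1: -19/2, x2: 0, x3: 33/2, s1: 9/2, s2: 0, s3: 0, s4: 0, s5: 0.
The most negative is -19/2 in column x1, so x1 would enter next.

x1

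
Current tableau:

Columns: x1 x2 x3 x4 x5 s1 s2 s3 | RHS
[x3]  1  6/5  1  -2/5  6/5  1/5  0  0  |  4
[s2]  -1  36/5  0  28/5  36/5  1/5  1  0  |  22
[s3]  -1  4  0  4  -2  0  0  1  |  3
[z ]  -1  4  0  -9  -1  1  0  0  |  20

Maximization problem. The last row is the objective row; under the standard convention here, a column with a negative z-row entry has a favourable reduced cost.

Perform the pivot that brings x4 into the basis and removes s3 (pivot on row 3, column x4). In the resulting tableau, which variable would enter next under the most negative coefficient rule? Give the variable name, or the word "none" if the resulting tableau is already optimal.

x5

Pivot element 4. New z-row = old z-row − (-9)·(row 3/4).
Updated z-row coefficients: x1: -13/4, x2: 13, x3: 0, x4: 0, x5: -11/2, s1: 1, s2: 0, s3: 9/4.
The most negative is -11/2 in column x5, so x5 would enter next.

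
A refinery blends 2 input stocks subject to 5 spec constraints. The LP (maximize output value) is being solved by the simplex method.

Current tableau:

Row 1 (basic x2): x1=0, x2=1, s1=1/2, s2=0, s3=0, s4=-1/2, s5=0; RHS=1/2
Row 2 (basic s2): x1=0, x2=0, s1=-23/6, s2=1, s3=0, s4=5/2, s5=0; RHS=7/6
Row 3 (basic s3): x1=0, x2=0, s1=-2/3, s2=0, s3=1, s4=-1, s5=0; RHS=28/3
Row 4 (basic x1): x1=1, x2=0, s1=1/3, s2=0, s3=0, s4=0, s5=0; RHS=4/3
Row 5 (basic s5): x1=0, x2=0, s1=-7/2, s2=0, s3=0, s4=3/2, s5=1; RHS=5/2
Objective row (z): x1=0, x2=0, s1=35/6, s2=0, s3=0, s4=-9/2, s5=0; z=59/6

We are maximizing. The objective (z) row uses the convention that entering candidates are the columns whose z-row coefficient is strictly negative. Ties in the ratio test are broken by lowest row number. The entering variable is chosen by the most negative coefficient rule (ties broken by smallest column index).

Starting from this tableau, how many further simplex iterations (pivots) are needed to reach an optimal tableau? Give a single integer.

2

pivot: s4 in, s2 out → z = 179/15
pivot: s1 in, x1 out → z = 81/5
No improving column remains; optimal.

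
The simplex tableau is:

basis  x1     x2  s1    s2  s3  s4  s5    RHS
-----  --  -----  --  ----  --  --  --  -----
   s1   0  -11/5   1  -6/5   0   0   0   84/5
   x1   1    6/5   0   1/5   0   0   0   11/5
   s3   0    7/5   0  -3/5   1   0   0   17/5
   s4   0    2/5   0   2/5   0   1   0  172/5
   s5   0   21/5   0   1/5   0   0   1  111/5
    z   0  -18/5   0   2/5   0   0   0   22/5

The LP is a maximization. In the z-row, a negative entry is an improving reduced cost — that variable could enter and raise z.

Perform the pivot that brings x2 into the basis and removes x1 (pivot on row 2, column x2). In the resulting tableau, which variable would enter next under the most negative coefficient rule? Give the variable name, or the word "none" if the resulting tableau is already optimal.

Pivot element 6/5. New z-row = old z-row − (-18/5)·(row 2/(6/5)).
Updated z-row coefficients: x1: 3, x2: 0, s1: 0, s2: 1, s3: 0, s4: 0, s5: 0.
No coefficient is strictly negative; the tableau after this pivot is optimal.

none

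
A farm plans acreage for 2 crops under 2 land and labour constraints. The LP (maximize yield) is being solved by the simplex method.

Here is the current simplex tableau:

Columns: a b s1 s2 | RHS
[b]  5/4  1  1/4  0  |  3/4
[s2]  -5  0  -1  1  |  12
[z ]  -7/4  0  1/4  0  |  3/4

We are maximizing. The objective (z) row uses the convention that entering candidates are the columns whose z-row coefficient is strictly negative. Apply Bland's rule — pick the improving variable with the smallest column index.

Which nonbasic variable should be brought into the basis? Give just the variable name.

a

Objective-row coefficients: a: -7/4, b: 0, s1: 1/4, s2: 0.
Improving columns: a. Bland's rule picks the smallest column index → a.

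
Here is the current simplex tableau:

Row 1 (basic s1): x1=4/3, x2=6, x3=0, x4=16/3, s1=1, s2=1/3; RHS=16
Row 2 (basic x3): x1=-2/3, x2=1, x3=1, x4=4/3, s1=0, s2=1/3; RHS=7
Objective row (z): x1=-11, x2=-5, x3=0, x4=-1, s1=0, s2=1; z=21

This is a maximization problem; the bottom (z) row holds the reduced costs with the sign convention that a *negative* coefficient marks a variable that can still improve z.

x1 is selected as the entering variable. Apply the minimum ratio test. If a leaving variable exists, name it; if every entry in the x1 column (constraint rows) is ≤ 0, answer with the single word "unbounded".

Ratios: row 1 (s1): 16/(4/3) = 12; row 2 (x3): entry -2/3 ≤ 0, skip.
Minimum ratio is in the s1 row, so s1 leaves.

s1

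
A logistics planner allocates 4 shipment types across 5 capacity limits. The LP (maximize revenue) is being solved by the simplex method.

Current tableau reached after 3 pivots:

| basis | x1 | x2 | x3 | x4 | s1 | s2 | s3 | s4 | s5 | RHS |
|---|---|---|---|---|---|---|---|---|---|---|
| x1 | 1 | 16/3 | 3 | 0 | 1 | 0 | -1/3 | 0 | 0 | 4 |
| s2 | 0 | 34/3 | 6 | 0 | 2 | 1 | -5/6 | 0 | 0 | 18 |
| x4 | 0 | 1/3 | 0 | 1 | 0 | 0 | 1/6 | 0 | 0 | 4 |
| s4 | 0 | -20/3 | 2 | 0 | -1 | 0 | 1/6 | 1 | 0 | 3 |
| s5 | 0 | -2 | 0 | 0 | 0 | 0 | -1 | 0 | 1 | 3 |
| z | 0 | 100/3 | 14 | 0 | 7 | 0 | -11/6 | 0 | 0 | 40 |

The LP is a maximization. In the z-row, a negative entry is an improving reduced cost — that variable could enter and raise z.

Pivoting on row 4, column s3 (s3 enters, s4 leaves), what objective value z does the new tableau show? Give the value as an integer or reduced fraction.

Minimum ratio for s3: 3/(1/6) = 18.
z changes by −(z-row coeff of s3)·ratio = −(-11/6)·18 = 33.
New z = 40 + 33 = 73.

73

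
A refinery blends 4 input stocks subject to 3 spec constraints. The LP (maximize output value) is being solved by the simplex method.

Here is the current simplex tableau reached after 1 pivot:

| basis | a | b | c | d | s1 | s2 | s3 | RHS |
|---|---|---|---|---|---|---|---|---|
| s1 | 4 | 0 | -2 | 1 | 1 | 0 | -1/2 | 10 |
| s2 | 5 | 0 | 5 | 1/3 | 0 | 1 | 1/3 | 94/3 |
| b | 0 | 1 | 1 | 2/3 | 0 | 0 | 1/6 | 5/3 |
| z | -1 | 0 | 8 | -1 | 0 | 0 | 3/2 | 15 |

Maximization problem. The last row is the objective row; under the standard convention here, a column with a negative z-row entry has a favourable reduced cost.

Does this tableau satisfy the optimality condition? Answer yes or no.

no

Column a has objective-row coefficient -1, which is negative; an improving pivot exists, so not yet optimal.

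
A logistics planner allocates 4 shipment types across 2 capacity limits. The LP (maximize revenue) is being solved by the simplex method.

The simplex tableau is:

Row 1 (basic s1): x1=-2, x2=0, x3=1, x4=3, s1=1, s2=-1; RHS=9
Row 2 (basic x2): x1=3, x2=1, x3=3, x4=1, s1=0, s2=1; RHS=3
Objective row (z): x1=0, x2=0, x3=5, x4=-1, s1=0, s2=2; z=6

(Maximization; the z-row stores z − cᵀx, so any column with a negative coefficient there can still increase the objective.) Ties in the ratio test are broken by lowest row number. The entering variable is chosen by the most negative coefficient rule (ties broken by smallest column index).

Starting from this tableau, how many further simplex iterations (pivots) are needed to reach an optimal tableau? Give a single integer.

2

pivot: x4 in, s1 out → z = 9
pivot: x1 in, x2 out → z = 9
No improving column remains; optimal.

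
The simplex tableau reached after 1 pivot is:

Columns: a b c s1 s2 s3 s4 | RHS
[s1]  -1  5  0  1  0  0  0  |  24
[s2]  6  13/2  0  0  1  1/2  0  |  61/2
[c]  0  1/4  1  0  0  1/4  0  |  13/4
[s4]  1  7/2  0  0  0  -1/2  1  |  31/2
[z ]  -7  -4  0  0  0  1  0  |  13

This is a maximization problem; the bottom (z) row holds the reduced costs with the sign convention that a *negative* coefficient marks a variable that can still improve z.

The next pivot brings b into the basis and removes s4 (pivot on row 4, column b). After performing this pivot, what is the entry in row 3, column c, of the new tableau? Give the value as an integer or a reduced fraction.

Pivot element is row 4, column b: 7/2.
Normalize row 4: new (row 4, c) = 0/(7/2) = 0.
row 3 ← row 3 − (1/4)·(new row 4): 1 − (1/4)·0 = 1.

1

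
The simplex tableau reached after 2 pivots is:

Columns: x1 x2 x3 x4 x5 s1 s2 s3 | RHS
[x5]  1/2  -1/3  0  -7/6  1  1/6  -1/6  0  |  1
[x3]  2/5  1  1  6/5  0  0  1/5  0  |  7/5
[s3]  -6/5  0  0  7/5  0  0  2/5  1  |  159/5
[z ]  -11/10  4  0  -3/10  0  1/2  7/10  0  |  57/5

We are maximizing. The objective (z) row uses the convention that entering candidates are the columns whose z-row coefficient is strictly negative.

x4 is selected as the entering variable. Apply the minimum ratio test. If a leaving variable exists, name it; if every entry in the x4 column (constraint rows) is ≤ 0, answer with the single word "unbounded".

x3

Ratios: row 1 (x5): entry -7/6 ≤ 0, skip; row 2 (x3): (7/5)/(6/5) = 7/6; row 3 (s3): (159/5)/(7/5) = 159/7.
Minimum ratio is in the x3 row, so x3 leaves.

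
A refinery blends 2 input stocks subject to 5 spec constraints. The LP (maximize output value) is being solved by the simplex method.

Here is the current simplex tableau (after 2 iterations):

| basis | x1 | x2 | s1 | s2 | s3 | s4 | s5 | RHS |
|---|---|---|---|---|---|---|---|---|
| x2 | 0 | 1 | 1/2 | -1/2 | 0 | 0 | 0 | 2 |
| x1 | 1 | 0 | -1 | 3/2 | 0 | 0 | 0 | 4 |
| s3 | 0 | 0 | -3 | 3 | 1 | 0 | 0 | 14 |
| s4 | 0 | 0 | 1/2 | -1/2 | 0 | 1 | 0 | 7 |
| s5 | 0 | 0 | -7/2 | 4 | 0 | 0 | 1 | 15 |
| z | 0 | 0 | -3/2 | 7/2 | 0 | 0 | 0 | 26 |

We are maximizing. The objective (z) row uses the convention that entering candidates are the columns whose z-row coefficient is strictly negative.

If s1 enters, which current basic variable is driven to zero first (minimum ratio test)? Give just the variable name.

x2

Ratios: row 1 (x2): 2/(1/2) = 4; row 2 (x1): entry -1 ≤ 0, skip; row 3 (s3): entry -3 ≤ 0, skip; row 4 (s4): 7/(1/2) = 14; row 5 (s5): entry -7/2 ≤ 0, skip.
Minimum ratio 4 is in the x2 row, so x2 leaves.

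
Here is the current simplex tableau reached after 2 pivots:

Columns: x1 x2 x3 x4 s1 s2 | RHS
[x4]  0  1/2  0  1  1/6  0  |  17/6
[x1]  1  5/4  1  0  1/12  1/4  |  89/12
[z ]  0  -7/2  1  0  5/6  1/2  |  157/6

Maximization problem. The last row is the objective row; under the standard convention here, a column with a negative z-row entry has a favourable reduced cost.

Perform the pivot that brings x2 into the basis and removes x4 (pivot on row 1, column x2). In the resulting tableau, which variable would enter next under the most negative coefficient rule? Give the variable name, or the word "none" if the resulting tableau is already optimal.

none

Pivot element 1/2. New z-row = old z-row − (-7/2)·(row 1/(1/2)).
Updated z-row coefficients: x1: 0, x2: 0, x3: 1, x4: 7, s1: 2, s2: 1/2.
No coefficient is strictly negative; the tableau after this pivot is optimal.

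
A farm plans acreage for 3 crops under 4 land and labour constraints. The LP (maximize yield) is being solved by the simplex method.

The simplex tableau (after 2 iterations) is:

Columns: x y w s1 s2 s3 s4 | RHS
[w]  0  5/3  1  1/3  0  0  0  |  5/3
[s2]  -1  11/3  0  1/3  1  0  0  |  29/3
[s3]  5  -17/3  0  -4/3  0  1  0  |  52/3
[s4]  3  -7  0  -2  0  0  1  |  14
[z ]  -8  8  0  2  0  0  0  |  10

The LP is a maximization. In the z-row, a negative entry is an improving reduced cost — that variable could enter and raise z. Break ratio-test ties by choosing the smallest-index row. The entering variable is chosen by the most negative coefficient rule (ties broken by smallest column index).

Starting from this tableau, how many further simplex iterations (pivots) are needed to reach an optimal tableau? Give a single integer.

pivot: x in, s3 out → z = 566/15
pivot: y in, w out → z = 194/5
No improving column remains; optimal.

2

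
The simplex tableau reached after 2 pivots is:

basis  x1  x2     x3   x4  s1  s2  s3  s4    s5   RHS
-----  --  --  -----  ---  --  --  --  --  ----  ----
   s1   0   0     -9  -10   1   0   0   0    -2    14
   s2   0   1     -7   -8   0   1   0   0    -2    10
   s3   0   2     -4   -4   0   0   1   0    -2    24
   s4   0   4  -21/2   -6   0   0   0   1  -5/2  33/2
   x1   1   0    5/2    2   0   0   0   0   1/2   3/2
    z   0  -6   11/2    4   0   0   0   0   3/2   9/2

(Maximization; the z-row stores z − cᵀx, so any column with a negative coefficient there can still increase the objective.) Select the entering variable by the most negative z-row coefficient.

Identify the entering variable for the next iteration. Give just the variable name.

x2

Objective-row coefficients: x1: 0, x2: -6, x3: 11/2, x4: 4, s1: 0, s2: 0, s3: 0, s4: 0, s5: 3/2.
The most negative is -6 in column x2, so x2 enters.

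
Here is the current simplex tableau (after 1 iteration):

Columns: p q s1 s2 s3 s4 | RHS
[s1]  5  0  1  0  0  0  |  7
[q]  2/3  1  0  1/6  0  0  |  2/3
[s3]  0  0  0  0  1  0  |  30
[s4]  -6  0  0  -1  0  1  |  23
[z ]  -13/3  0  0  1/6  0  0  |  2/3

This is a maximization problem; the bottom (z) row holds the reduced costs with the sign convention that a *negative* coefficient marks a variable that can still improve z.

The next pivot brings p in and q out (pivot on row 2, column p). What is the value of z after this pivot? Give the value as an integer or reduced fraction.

Minimum ratio for p: (2/3)/(2/3) = 1.
z changes by −(z-row coeff of p)·ratio = −(-13/3)·1 = 13/3.
New z = 2/3 + (13/3) = 5.

5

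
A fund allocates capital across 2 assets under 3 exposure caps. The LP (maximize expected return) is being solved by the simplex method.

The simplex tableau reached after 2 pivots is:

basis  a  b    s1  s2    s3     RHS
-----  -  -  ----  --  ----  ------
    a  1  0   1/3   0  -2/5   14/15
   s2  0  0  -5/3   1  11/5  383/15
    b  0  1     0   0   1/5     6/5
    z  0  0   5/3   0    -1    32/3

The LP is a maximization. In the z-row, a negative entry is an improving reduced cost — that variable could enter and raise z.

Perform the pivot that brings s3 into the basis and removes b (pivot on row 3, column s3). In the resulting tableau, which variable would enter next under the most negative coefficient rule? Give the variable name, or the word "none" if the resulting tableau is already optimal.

Pivot element 1/5. New z-row = old z-row − (-1)·(row 3/(1/5)).
Updated z-row coefficients: a: 0, b: 5, s1: 5/3, s2: 0, s3: 0.
No coefficient is strictly negative; the tableau after this pivot is optimal.

none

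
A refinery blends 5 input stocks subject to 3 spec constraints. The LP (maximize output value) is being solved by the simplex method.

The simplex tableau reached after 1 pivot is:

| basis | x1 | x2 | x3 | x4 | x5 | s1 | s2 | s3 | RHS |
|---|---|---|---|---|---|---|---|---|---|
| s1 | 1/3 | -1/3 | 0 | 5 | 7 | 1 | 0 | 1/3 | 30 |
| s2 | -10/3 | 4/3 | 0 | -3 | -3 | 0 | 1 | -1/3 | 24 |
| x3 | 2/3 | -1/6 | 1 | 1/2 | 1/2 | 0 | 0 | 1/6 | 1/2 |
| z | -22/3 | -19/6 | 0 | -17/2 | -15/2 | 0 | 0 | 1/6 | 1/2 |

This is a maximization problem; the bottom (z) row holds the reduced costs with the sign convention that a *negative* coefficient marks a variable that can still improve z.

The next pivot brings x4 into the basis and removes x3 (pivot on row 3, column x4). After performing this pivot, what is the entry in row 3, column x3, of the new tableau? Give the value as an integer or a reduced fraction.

Pivot element is row 3, column x4: 1/2.
Normalize row 3: new (row 3, x3) = 1/(1/2) = 2.
Row 3 is the pivot row, so the entry is 2.

2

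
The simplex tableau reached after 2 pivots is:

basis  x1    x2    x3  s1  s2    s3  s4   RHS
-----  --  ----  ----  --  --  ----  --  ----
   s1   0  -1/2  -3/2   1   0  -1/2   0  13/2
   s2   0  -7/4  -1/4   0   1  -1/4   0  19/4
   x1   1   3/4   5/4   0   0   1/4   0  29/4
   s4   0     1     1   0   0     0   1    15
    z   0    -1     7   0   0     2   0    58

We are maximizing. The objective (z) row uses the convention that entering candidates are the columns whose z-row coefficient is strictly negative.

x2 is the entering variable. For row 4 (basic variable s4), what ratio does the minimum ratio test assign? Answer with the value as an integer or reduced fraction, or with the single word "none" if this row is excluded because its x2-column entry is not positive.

Ratio = RHS / (x2 entry) = 15 / 1 = 15.

15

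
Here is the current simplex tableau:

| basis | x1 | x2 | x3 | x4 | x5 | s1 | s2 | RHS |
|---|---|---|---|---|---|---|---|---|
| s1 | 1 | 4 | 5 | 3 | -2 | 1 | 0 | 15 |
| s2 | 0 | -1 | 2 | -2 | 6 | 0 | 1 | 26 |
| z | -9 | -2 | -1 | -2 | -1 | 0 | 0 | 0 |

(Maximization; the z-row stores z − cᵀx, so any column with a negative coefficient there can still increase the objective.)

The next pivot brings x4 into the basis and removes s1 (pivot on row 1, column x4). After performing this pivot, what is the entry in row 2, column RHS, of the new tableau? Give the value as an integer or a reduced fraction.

Pivot element is row 1, column x4: 3.
Normalize row 1: new (row 1, RHS) = 15/3 = 5.
row 2 ← row 2 − (-2)·(new row 1): 26 − (-2)·5 = 36.

36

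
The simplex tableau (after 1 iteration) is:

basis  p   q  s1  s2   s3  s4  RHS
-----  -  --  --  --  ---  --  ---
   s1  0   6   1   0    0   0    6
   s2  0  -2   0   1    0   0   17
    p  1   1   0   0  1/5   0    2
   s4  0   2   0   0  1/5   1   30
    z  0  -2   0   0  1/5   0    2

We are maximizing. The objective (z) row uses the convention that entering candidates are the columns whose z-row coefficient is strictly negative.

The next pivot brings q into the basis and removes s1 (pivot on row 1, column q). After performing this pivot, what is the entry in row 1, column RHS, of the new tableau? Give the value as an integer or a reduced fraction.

Pivot element is row 1, column q: 6.
Normalize row 1: new (row 1, RHS) = 6/6 = 1.
Row 1 is the pivot row, so the entry is 1.

1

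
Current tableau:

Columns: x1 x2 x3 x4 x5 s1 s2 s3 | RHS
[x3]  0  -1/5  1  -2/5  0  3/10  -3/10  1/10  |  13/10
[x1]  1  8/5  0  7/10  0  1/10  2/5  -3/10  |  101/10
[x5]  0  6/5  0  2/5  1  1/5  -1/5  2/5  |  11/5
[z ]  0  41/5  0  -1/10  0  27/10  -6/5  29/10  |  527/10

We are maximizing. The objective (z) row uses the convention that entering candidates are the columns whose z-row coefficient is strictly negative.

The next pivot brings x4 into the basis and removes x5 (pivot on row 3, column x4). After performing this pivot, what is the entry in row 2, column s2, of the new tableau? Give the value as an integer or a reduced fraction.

3/4

Pivot element is row 3, column x4: 2/5.
Normalize row 3: new (row 3, s2) = (-1/5)/(2/5) = -1/2.
row 2 ← row 2 − (7/10)·(new row 3): 2/5 − (7/10)·(-1/2) = 3/4.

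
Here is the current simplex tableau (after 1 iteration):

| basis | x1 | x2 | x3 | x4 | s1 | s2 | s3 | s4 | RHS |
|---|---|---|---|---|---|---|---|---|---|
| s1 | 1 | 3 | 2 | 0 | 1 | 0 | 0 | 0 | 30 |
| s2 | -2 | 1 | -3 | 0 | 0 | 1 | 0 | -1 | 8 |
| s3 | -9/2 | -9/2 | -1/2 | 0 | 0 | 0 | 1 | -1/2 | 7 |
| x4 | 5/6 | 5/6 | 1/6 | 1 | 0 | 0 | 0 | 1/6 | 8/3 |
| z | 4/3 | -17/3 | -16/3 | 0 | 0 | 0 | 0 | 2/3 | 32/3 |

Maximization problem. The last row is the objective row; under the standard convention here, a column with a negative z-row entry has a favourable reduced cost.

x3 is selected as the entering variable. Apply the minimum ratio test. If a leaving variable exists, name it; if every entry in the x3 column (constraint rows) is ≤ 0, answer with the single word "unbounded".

Ratios: row 1 (s1): 30/2 = 15; row 2 (s2): entry -3 ≤ 0, skip; row 3 (s3): entry -1/2 ≤ 0, skip; row 4 (x4): (8/3)/(1/6) = 16.
Minimum ratio is in the s1 row, so s1 leaves.

s1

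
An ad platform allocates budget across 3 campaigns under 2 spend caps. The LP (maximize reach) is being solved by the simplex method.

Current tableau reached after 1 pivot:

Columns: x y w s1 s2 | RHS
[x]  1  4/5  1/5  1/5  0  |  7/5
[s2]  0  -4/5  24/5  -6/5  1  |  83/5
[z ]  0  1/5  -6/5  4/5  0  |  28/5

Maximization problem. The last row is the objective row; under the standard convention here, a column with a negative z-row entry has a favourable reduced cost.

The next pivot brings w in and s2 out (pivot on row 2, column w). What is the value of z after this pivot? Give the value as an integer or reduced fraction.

Minimum ratio for w: (83/5)/(24/5) = 83/24.
z changes by −(z-row coeff of w)·ratio = −(-6/5)·(83/24) = 83/20.
New z = 28/5 + (83/20) = 39/4.

39/4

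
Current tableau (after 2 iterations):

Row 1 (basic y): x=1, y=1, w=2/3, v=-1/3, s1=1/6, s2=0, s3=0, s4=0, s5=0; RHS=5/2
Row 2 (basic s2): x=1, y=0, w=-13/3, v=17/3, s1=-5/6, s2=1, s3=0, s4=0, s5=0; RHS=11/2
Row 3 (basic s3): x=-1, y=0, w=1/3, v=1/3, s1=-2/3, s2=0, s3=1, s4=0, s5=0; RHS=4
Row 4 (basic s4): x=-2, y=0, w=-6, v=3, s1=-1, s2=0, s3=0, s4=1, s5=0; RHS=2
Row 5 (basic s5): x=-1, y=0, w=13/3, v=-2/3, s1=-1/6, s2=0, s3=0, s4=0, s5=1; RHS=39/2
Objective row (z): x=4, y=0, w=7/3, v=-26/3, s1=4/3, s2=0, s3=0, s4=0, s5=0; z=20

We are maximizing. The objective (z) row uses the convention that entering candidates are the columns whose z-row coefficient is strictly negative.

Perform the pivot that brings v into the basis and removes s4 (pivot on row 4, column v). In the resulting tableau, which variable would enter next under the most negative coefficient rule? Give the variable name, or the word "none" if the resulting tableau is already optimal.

Pivot element 3. New z-row = old z-row − (-26/3)·(row 4/3).
Updated z-row coefficients: x: -16/9, y: 0, w: -15, v: 0, s1: -14/9, s2: 0, s3: 0, s4: 26/9, s5: 0.
The most negative is -15 in column w, so w would enter next.

w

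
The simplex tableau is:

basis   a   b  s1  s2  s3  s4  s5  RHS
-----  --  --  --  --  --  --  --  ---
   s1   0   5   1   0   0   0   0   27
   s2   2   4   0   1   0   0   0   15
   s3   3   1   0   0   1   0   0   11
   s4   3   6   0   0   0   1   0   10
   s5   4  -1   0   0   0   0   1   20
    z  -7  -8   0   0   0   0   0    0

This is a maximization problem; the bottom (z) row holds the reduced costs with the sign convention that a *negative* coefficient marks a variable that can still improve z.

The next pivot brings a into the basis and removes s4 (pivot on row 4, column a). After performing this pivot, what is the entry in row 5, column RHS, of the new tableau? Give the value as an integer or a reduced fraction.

Pivot element is row 4, column a: 3.
Normalize row 4: new (row 4, RHS) = 10/3 = 10/3.
row 5 ← row 5 − 4·(new row 4): 20 − 4·(10/3) = 20/3.

20/3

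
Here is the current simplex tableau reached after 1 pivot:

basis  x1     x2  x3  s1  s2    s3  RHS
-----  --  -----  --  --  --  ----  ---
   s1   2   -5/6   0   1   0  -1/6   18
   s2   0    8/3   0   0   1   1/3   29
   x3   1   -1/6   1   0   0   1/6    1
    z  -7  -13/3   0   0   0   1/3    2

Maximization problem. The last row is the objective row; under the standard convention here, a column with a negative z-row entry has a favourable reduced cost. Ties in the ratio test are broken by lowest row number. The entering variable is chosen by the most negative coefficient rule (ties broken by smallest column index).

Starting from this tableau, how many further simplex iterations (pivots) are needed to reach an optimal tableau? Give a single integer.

2

pivot: x1 in, x3 out → z = 9
pivot: x2 in, s2 out → z = 1101/16
No improving column remains; optimal.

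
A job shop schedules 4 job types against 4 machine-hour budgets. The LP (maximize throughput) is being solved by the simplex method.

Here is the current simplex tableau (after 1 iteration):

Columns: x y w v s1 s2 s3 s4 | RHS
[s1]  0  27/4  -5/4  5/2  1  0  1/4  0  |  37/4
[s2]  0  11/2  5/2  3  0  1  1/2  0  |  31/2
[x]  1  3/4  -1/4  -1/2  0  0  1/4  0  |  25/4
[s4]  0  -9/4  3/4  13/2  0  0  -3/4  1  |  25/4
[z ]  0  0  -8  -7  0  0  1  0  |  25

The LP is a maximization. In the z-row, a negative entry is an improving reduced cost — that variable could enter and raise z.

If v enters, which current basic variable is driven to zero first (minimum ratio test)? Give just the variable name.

s4

Ratios: row 1 (s1): (37/4)/(5/2) = 37/10; row 2 (s2): (31/2)/3 = 31/6; row 3 (x): entry -1/2 ≤ 0, skip; row 4 (s4): (25/4)/(13/2) = 25/26.
Minimum ratio 25/26 is in the s4 row, so s4 leaves.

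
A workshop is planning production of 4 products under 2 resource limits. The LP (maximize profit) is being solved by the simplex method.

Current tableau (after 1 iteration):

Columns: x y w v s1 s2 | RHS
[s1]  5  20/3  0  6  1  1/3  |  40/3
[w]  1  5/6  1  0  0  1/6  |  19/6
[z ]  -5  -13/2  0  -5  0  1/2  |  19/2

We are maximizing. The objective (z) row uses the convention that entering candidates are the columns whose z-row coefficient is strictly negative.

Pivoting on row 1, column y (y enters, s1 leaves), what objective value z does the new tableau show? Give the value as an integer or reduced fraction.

Minimum ratio for y: (40/3)/(20/3) = 2.
z changes by −(z-row coeff of y)·ratio = −(-13/2)·2 = 13.
New z = 19/2 + 13 = 45/2.

45/2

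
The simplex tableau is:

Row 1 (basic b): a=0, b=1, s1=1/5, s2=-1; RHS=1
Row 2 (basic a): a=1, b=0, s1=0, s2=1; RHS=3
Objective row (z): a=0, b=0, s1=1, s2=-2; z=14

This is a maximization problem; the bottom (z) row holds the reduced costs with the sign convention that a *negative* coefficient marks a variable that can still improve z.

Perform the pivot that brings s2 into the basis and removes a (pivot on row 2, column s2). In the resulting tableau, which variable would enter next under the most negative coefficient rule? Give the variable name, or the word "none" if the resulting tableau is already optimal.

none

Pivot element 1. New z-row = old z-row − (-2)·(row 2/1).
Updated z-row coefficients: a: 2, b: 0, s1: 1, s2: 0.
No coefficient is strictly negative; the tableau after this pivot is optimal.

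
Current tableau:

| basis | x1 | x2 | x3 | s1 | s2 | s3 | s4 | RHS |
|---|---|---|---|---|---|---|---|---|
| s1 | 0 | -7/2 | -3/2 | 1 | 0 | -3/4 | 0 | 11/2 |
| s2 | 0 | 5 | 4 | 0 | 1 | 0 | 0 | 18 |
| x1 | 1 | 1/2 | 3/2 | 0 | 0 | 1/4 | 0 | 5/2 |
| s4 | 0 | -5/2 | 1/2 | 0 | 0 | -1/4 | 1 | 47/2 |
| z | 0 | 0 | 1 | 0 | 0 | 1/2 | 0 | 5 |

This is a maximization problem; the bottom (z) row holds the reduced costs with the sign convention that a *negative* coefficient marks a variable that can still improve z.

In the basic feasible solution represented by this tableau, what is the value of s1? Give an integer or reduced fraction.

s1 is basic (row 1); its value is the RHS of that row: 11/2.

11/2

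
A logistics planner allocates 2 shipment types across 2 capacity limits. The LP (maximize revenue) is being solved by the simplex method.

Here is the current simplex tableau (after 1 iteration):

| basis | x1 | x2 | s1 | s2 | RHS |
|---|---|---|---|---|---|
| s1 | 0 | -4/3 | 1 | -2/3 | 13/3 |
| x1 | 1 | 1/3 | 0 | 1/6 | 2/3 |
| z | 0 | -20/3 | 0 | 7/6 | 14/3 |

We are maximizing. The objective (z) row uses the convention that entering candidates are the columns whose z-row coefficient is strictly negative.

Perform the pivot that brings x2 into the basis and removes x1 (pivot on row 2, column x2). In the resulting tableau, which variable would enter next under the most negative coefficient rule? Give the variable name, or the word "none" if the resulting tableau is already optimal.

none

Pivot element 1/3. New z-row = old z-row − (-20/3)·(row 2/(1/3)).
Updated z-row coefficients: x1: 20, x2: 0, s1: 0, s2: 9/2.
No coefficient is strictly negative; the tableau after this pivot is optimal.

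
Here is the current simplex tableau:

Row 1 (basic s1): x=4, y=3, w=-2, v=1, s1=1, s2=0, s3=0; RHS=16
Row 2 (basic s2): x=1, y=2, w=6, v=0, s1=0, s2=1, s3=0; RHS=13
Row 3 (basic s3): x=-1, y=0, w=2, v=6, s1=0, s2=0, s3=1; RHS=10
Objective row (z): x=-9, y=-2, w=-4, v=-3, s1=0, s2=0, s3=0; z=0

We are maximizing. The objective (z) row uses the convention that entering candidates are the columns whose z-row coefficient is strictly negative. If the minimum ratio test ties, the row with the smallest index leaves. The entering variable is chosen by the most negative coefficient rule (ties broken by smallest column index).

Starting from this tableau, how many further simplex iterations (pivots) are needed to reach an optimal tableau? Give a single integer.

pivot: x in, s1 out → z = 36
pivot: w in, s2 out → z = 621/13
pivot: v in, s3 out → z = 2042/41
No improving column remains; optimal.

3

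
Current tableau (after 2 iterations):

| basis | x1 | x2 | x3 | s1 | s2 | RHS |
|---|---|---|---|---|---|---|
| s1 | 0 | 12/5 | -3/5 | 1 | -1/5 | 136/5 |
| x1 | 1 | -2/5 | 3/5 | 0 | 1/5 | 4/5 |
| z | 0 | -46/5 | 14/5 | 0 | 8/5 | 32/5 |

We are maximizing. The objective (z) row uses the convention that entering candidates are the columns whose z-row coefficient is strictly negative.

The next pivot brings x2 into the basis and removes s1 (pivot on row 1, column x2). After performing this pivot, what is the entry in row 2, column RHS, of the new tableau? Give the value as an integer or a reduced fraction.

16/3

Pivot element is row 1, column x2: 12/5.
Normalize row 1: new (row 1, RHS) = (136/5)/(12/5) = 34/3.
row 2 ← row 2 − (-2/5)·(new row 1): 4/5 − (-2/5)·(34/3) = 16/3.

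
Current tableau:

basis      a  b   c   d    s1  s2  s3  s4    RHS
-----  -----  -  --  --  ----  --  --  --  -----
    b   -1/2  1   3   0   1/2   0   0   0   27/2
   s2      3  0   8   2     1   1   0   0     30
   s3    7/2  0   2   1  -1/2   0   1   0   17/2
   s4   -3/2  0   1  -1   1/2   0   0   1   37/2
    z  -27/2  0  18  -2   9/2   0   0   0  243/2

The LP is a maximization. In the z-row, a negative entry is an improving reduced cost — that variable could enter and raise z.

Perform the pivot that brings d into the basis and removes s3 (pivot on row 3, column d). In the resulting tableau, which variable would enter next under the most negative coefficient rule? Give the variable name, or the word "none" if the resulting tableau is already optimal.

a

Pivot element 1. New z-row = old z-row − (-2)·(row 3/1).
Updated z-row coefficients: a: -13/2, b: 0, c: 22, d: 0, s1: 7/2, s2: 0, s3: 2, s4: 0.
The most negative is -13/2 in column a, so a would enter next.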